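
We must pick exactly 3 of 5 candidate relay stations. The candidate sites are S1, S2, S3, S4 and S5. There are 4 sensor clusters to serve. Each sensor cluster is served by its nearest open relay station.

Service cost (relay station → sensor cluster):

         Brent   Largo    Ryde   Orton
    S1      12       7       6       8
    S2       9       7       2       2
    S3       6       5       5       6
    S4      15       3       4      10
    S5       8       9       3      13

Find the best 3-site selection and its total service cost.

Choose S2, S3 and S4; total service cost 13.

With exactly 3 open, each sensor cluster uses its cheapest among the chosen.
{S2, S3, S4}: Brent→S3 6, Largo→S4 3, Ryde→S2 2, Orton→S2 2. Service cost 13.
{S1, S2, S3}: service cost 15
{S2, S3, S5}: service cost 15
Among all 10 size-3 choices, {S2, S3, S4} is lowest.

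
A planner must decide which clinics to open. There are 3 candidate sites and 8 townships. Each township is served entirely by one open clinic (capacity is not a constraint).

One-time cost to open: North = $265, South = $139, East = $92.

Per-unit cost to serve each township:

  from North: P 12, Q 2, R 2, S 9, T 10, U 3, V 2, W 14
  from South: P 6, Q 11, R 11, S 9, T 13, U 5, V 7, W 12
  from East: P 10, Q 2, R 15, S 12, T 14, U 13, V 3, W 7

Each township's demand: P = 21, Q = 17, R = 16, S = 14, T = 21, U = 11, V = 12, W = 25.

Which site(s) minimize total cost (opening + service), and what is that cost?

For any fixed open set, each township goes to its cheapest open site; total = fixed + service.
{North, East}: P→East 10·21=210, Q→North 2·17=34, R→North 2·16=32, S→North 9·14=126, T→North 10·21=210, U→North 3·11=33, V→North 2·12=24, W→East 7·25=175. Service 844; fixed 357; total 1201.
{South, East}: service 1001 + fixed 231 = 1232
{North, South, East}: service 760 + fixed 496 = 1256
{East}: service 1300 + fixed 92 = 1392
(All 7 nonempty subsets were checked; North and East is lowest.)

Open North and East; minimum total cost 1201.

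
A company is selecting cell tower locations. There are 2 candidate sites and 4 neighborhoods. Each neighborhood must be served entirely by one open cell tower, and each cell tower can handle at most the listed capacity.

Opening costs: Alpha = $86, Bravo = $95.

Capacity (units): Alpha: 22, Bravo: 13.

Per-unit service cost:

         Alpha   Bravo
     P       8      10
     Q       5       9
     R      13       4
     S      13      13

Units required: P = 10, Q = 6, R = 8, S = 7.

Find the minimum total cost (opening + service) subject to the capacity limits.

Open {Alpha, Bravo}: P→Bravo 10·10=100, Q→Alpha 5·6=30, R→Alpha 13·8=104, S→Alpha 13·7=91.
Loads: Alpha carries 21/22, Bravo carries 10/13. Service 325; fixed 181; total 506.
Next best feasible plan costs 510.

Minimum total cost: 506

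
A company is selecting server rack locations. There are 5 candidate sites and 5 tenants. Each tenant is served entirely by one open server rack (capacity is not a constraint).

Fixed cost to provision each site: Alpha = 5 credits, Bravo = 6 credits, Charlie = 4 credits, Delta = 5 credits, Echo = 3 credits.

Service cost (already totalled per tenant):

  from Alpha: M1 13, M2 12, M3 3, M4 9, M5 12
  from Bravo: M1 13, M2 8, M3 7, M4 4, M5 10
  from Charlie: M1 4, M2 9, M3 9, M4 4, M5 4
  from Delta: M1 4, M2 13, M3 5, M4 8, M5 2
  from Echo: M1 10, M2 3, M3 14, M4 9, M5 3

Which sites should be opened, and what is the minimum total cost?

For any fixed open set, each tenant goes to its cheapest open site; total = fixed + service.
{Alpha, Charlie, Echo}: M1→Charlie 4, M2→Echo 3, M3→Alpha 3, M4→Charlie 4, M5→Echo 3. Service 17; fixed 12; total 29.
{Charlie, Delta, Echo}: service 18 + fixed 12 = 30
{Charlie, Echo}: service 23 + fixed 7 = 30
{Alpha, Bravo, Charlie, Delta, Echo}: M1→Charlie 4, M2→Echo 3, M3→Alpha 3, M4→Bravo 4, M5→Delta 2. Service 16; fixed 23; total 39.
No other subset beats 29.

Open Alpha, Charlie and Echo; minimum total cost 29.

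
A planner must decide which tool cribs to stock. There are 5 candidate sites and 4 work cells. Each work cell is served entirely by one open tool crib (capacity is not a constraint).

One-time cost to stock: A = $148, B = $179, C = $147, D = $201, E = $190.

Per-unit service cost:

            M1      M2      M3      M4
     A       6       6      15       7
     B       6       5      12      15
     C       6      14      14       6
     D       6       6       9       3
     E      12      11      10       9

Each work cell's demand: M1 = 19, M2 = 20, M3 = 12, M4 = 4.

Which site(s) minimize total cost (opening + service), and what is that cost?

For any fixed open set, each work cell goes to its cheapest open site; total = fixed + service.
{D}: M1→D 6·19=114, M2→D 6·20=120, M3→D 9·12=108, M4→D 3·4=12. Service 354; fixed 201; total 555.
{A}: service 442 + fixed 148 = 590
{B}: service 418 + fixed 179 = 597
{A, B, C, D, E}: service 334 + fixed 865 = 1199
No other subset beats 555.

Open D only; minimum total cost 555.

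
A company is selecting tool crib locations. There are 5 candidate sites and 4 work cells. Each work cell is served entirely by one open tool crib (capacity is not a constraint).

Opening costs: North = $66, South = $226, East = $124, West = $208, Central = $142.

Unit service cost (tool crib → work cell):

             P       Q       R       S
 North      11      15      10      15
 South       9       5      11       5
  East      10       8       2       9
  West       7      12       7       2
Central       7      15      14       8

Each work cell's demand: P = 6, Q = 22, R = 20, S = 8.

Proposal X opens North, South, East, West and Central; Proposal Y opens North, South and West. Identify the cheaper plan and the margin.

Proposal Y is cheaper by 166.

Proposal X: {North, South, East, West, Central}: P→West 7·6=42, Q→South 5·22=110, R→East 2·20=40, S→West 2·8=16. Service 208; fixed 766; total 974.
Proposal Y: {North, South, West}: P→West 7·6=42, Q→South 5·22=110, R→West 7·20=140, S→West 2·8=16. Service 308; fixed 500; total 808.
Difference: |974 − 808| = 166.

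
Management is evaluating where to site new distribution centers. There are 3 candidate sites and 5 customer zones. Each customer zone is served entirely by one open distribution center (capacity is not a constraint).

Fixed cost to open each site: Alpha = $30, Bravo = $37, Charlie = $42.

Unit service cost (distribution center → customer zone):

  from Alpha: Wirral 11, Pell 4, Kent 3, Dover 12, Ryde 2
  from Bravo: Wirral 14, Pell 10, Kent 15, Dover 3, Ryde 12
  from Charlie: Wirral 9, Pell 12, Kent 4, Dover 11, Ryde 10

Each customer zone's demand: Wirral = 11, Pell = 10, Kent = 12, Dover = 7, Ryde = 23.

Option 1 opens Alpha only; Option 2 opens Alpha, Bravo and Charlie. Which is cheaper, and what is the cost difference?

Option 2 is cheaper by 6.

Option 1: {Alpha}: Wirral→Alpha 11·11=121, Pell→Alpha 4·10=40, Kent→Alpha 3·12=36, Dover→Alpha 12·7=84, Ryde→Alpha 2·23=46. Service 327; fixed 30; total 357.
Option 2: {Alpha, Bravo, Charlie}: Wirral→Charlie 9·11=99, Pell→Alpha 4·10=40, Kent→Alpha 3·12=36, Dover→Bravo 3·7=21, Ryde→Alpha 2·23=46. Service 242; fixed 109; total 351.
Difference: |357 − 351| = 6.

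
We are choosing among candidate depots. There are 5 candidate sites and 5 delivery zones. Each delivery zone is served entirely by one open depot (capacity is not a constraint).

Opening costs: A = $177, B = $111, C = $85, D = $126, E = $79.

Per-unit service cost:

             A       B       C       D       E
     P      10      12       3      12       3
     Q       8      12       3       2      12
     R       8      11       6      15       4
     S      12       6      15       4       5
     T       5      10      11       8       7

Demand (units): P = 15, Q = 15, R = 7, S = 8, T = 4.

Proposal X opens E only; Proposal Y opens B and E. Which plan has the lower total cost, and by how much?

Proposal X is cheaper by 111.

Proposal X: {E}: P→E 3·15=45, Q→E 12·15=180, R→E 4·7=28, S→E 5·8=40, T→E 7·4=28. Service 321; fixed 79; total 400.
Proposal Y: {B, E}: P→E 3·15=45, Q→B 12·15=180, R→E 4·7=28, S→E 5·8=40, T→E 7·4=28. Service 321; fixed 190; total 511.
Difference: |400 − 511| = 111.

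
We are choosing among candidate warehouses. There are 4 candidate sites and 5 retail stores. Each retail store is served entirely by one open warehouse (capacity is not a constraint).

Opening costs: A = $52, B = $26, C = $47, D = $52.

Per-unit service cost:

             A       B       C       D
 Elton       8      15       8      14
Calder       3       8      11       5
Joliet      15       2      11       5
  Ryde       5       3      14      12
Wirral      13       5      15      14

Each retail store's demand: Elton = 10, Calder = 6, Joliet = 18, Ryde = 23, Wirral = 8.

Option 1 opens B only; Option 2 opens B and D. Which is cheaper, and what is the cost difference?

Option 1 is cheaper by 24.

Option 1: {B}: Elton→B 15·10=150, Calder→B 8·6=48, Joliet→B 2·18=36, Ryde→B 3·23=69, Wirral→B 5·8=40. Service 343; fixed 26; total 369.
Option 2: {B, D}: Elton→D 14·10=140, Calder→D 5·6=30, Joliet→B 2·18=36, Ryde→B 3·23=69, Wirral→B 5·8=40. Service 315; fixed 78; total 393.
Difference: |369 − 393| = 24.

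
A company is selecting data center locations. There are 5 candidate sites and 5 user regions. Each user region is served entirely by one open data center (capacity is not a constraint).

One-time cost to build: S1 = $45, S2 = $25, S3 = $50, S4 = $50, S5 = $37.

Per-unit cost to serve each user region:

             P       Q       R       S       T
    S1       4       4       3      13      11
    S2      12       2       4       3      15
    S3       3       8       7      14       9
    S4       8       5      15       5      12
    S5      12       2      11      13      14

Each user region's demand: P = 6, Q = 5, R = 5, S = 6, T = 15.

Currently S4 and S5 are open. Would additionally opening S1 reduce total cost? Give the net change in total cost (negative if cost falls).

Current service cost with {S4, S5}: 323.
Adding S1: each user region re-picks its cheapest; new service cost 244, saving 79.
Extra fixed cost: 45. Net change = 45 − 79 = -34.
(Totals: 410 → 376.)

Yes — net change −34 (cost falls by 34).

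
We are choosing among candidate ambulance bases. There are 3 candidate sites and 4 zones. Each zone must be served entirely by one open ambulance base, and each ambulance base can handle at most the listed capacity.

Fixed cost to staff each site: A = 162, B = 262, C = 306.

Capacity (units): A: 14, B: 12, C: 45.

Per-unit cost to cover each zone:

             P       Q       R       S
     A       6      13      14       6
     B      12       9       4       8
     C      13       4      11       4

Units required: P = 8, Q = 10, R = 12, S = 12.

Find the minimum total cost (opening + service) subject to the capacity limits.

Open {C}: P→C 13·8=104, Q→C 4·10=40, R→C 11·12=132, S→C 4·12=48.
Loads: C carries 42/45. Service 324; fixed 306; total 630.
Next best feasible plan costs 736.

Minimum total cost: 630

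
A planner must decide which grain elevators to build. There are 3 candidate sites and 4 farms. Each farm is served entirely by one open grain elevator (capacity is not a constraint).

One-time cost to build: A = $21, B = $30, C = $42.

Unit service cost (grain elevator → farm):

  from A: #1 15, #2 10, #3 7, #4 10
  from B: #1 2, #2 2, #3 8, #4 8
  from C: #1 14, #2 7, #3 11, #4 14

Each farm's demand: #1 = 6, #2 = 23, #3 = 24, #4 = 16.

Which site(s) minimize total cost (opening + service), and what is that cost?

For any fixed open set, each farm goes to its cheapest open site; total = fixed + service.
{A, B}: #1→B 2·6=12, #2→B 2·23=46, #3→A 7·24=168, #4→B 8·16=128. Service 354; fixed 51; total 405.
{B}: service 378 + fixed 30 = 408
{A, B, C}: service 354 + fixed 93 = 447
{A}: #1→A 15·6=90, #2→A 10·23=230, #3→A 7·24=168, #4→A 10·16=160. Service 648; fixed 21; total 669.
(All 7 nonempty subsets were checked; A and B is lowest.)

Open A and B; minimum total cost 405.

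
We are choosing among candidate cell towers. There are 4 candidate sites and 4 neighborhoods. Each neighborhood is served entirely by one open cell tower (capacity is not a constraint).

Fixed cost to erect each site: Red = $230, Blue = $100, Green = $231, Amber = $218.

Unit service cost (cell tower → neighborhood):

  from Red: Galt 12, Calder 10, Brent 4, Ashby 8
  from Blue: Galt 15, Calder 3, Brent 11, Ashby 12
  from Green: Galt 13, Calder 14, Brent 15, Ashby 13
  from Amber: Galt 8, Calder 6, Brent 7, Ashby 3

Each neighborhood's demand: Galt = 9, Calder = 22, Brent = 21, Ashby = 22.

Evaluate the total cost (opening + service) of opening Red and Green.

Each neighborhood is assigned to its cheapest site among the open ones.
{Red, Green}: Galt→Red 12·9=108, Calder→Red 10·22=220, Brent→Red 4·21=84, Ashby→Red 8·22=176. Service 588; fixed 461; total 1049.

Total cost: 1049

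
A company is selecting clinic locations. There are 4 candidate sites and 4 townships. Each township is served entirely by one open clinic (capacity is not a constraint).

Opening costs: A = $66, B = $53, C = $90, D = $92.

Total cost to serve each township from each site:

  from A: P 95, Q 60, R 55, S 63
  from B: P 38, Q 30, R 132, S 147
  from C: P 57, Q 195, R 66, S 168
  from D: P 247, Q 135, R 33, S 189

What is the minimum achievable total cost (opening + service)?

For any fixed open set, each township goes to its cheapest open site; total = fixed + service.
{A, B}: P→B 38, Q→B 30, R→A 55, S→A 63. Service 186; fixed 119; total 305.
{A}: P→A 95, Q→A 60, R→A 55, S→A 63. Service 273; fixed 66; total 339.
{A, B, D}: service 164 + fixed 211 = 375
{A, B, C, D}: P→B 38, Q→B 30, R→D 33, S→A 63. Service 164; fixed 301; total 465.
No other subset beats 305.

Minimum total cost: 305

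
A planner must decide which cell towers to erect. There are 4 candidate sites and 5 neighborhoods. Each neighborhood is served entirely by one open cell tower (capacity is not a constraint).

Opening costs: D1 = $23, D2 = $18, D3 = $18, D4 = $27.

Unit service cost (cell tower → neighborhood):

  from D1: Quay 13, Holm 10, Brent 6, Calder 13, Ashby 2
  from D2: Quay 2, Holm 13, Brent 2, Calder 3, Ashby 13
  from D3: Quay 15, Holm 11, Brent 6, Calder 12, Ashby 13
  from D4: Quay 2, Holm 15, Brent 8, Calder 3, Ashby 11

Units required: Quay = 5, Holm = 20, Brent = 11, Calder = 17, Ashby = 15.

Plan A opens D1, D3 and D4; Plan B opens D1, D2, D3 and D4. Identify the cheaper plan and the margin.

Plan B is cheaper by 26.

Plan A: {D1, D3, D4}: Quay→D4 2·5=10, Holm→D1 10·20=200, Brent→D1 6·11=66, Calder→D4 3·17=51, Ashby→D1 2·15=30. Service 357; fixed 68; total 425.
Plan B: {D1, D2, D3, D4}: Quay→D2 2·5=10, Holm→D1 10·20=200, Brent→D2 2·11=22, Calder→D2 3·17=51, Ashby→D1 2·15=30. Service 313; fixed 86; total 399.
Difference: |425 − 399| = 26.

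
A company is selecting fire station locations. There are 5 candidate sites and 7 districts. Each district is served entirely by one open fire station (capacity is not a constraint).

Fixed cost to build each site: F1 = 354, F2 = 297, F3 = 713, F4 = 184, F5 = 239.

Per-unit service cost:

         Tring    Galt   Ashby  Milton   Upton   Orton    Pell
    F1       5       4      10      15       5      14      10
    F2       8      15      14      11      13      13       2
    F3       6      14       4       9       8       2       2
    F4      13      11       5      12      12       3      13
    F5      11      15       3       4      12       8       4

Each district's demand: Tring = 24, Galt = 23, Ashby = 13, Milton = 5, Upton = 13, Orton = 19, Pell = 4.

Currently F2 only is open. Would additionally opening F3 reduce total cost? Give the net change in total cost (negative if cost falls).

No — net change +228 (cost rises by 228).

Current service cost with {F2}: 1198.
Adding F3: each district re-picks its cheapest; new service cost 713, saving 485.
Extra fixed cost: 713. Net change = 713 − 485 = 228.
(Totals: 1495 → 1723.)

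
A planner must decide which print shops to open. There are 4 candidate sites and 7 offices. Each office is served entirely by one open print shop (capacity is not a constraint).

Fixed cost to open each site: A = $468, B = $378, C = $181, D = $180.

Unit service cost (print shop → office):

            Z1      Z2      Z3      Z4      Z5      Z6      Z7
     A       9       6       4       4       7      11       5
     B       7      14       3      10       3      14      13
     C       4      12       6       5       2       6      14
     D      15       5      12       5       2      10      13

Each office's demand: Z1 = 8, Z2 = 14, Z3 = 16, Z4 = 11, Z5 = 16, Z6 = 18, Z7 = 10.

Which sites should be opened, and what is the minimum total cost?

Open C only; minimum total cost 812.

For any fixed open set, each office goes to its cheapest open site; total = fixed + service.
{C}: Z1→C 4·8=32, Z2→C 12·14=168, Z3→C 6·16=96, Z4→C 5·11=55, Z5→C 2·16=32, Z6→C 6·18=108, Z7→C 14·10=140. Service 631; fixed 181; total 812.
{C, D}: service 523 + fixed 361 = 884
{D}: Z1→D 15·8=120, Z2→D 5·14=70, Z3→D 12·16=192, Z4→D 5·11=55, Z5→D 2·16=32, Z6→D 10·18=180, Z7→D 13·10=130. Service 779; fixed 180; total 959.
{A, B, C, D}: service 384 + fixed 1207 = 1591
No other subset beats 812.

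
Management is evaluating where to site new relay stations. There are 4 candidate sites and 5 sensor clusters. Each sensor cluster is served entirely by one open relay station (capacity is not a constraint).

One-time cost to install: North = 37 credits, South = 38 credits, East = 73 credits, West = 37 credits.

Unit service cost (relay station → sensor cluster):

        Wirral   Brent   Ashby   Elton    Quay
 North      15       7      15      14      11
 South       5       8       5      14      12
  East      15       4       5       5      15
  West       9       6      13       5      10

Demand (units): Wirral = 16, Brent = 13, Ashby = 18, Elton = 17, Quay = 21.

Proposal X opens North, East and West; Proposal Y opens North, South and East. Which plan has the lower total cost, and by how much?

Proposal Y is cheaper by 42.

Proposal X: {North, East, West}: Wirral→West 9·16=144, Brent→East 4·13=52, Ashby→East 5·18=90, Elton→East 5·17=85, Quay→West 10·21=210. Service 581; fixed 147; total 728.
Proposal Y: {North, South, East}: Wirral→South 5·16=80, Brent→East 4·13=52, Ashby→South 5·18=90, Elton→East 5·17=85, Quay→North 11·21=231. Service 538; fixed 148; total 686.
Difference: |728 − 686| = 42.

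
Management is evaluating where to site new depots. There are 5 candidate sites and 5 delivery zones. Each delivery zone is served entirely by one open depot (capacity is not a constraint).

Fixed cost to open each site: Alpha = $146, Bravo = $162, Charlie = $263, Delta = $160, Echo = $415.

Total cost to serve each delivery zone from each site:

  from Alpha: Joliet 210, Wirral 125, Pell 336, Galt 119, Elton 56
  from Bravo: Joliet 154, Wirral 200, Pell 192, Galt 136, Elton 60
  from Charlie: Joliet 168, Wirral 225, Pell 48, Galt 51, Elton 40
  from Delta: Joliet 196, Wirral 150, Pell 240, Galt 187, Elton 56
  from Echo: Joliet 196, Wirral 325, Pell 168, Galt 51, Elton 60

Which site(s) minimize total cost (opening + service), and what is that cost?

Open Charlie only; minimum total cost 795.

For any fixed open set, each delivery zone goes to its cheapest open site; total = fixed + service.
{Charlie}: Joliet→Charlie 168, Wirral→Charlie 225, Pell→Charlie 48, Galt→Charlie 51, Elton→Charlie 40. Service 532; fixed 263; total 795.
{Alpha, Charlie}: service 432 + fixed 409 = 841
{Charlie, Delta}: Joliet→Charlie 168, Wirral→Delta 150, Pell→Charlie 48, Galt→Charlie 51, Elton→Charlie 40. Service 457; fixed 423; total 880.
{Alpha, Bravo, Charlie, Delta, Echo}: service 418 + fixed 1146 = 1564
No other subset beats 795.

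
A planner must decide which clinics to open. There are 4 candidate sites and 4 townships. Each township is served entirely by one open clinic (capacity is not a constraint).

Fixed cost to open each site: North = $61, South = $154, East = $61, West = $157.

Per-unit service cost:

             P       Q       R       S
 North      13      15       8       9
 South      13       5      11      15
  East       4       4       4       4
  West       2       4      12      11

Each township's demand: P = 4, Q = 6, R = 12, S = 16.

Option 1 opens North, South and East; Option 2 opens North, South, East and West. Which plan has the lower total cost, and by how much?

Option 1 is cheaper by 149.

Option 1: {North, South, East}: P→East 4·4=16, Q→East 4·6=24, R→East 4·12=48, S→East 4·16=64. Service 152; fixed 276; total 428.
Option 2: {North, South, East, West}: P→West 2·4=8, Q→East 4·6=24, R→East 4·12=48, S→East 4·16=64. Service 144; fixed 433; total 577.
Difference: |428 − 577| = 149.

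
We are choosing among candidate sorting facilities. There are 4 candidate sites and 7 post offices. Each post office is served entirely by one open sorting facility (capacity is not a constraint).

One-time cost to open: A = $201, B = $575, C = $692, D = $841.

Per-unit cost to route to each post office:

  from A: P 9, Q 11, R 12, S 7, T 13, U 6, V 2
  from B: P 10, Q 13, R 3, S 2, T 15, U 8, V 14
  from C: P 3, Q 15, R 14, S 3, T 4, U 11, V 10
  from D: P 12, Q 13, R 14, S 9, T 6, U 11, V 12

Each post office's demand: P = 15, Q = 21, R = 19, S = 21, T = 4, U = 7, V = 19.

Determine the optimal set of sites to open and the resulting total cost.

Open A only; minimum total cost 1074.

For any fixed open set, each post office goes to its cheapest open site; total = fixed + service.
{A}: P→A 9·15=135, Q→A 11·21=231, R→A 12·19=228, S→A 7·21=147, T→A 13·4=52, U→A 6·7=42, V→A 2·19=38. Service 873; fixed 201; total 1074.
{A, B}: P→A 9·15=135, Q→A 11·21=231, R→B 3·19=57, S→B 2·21=42, T→A 13·4=52, U→A 6·7=42, V→A 2·19=38. Service 597; fixed 776; total 1373.
{B}: service 904 + fixed 575 = 1479
{A, B, C, D}: P→C 3·15=45, Q→A 11·21=231, R→B 3·19=57, S→B 2·21=42, T→C 4·4=16, U→A 6·7=42, V→A 2·19=38. Service 471; fixed 2309; total 2780.
(All 15 nonempty subsets were checked; A only is lowest.)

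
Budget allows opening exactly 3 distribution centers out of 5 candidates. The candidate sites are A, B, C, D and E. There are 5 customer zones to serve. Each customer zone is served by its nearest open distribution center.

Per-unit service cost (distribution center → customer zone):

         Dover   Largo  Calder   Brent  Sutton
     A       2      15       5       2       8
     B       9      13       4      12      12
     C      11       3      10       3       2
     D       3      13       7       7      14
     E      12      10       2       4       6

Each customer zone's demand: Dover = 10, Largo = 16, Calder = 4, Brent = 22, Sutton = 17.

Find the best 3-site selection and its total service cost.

Choose A, C and E; total service cost 154.

With exactly 3 open, each customer zone uses its cheapest among the chosen.
{A, C, E}: Dover→A 2·10=20, Largo→C 3·16=48, Calder→E 2·4=8, Brent→A 2·22=44, Sutton→C 2·17=34. Service cost 154.
{A, B, C}: service cost 162
{A, C, D}: service cost 166
Among all 10 size-3 choices, {A, C, E} is lowest.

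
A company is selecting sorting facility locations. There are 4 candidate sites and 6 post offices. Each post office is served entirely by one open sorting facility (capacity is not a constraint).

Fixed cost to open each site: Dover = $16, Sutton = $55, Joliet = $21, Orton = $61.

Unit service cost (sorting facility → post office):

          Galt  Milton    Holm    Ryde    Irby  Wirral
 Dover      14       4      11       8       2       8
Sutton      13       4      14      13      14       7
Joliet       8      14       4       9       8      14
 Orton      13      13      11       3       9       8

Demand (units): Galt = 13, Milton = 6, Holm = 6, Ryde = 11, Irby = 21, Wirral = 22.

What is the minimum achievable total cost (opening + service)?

For any fixed open set, each post office goes to its cheapest open site; total = fixed + service.
{Dover, Joliet}: Galt→Joliet 8·13=104, Milton→Dover 4·6=24, Holm→Joliet 4·6=24, Ryde→Dover 8·11=88, Irby→Dover 2·21=42, Wirral→Dover 8·22=176. Service 458; fixed 37; total 495.
{Dover, Joliet, Orton}: Galt→Joliet 8·13=104, Milton→Dover 4·6=24, Holm→Joliet 4·6=24, Ryde→Orton 3·11=33, Irby→Dover 2·21=42, Wirral→Dover 8·22=176. Service 403; fixed 98; total 501.
{Dover, Sutton, Joliet}: service 436 + fixed 92 = 528
{Dover, Sutton, Joliet, Orton}: service 381 + fixed 153 = 534
No other subset beats 495.

Minimum total cost: 495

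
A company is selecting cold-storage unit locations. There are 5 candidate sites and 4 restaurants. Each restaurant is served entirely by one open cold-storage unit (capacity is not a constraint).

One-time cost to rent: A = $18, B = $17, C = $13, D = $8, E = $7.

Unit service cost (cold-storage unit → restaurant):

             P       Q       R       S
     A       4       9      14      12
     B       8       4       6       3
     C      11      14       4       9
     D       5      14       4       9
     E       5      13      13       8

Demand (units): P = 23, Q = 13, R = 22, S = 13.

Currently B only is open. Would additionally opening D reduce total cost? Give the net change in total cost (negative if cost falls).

Current service cost with {B}: 407.
Adding D: each restaurant re-picks its cheapest; new service cost 294, saving 113.
Extra fixed cost: 8. Net change = 8 − 113 = -105.
(Totals: 424 → 319.)

Yes — net change −105 (cost falls by 105).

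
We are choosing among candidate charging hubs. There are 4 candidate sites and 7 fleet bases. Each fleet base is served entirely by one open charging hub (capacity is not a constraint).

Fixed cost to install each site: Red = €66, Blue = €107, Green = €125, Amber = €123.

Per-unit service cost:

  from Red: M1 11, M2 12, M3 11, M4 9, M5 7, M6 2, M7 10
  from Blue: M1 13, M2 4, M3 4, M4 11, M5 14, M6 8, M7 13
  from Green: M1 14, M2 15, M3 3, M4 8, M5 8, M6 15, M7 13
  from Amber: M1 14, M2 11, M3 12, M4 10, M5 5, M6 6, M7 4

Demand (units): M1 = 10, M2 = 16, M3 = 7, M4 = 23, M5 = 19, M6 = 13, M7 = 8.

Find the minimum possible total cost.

Minimum total cost: 821

For any fixed open set, each fleet base goes to its cheapest open site; total = fixed + service.
{Red, Blue}: M1→Red 11·10=110, M2→Blue 4·16=64, M3→Blue 4·7=28, M4→Red 9·23=207, M5→Red 7·19=133, M6→Red 2·13=26, M7→Red 10·8=80. Service 648; fixed 173; total 821.
{Red, Blue, Amber}: M1→Red 11·10=110, M2→Blue 4·16=64, M3→Blue 4·7=28, M4→Red 9·23=207, M5→Amber 5·19=95, M6→Red 2·13=26, M7→Amber 4·8=32. Service 562; fixed 296; total 858.
{Blue, Amber}: M1→Blue 13·10=130, M2→Blue 4·16=64, M3→Blue 4·7=28, M4→Amber 10·23=230, M5→Amber 5·19=95, M6→Amber 6·13=78, M7→Amber 4·8=32. Service 657; fixed 230; total 887.
{Red, Blue, Green, Amber}: service 532 + fixed 421 = 953
No other subset beats 821.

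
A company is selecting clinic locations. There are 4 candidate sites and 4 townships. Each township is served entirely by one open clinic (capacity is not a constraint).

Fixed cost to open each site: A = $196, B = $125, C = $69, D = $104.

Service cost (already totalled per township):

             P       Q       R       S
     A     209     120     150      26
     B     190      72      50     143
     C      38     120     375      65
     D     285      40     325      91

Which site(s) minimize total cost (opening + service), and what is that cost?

For any fixed open set, each township goes to its cheapest open site; total = fixed + service.
{B, C}: P→C 38, Q→B 72, R→B 50, S→C 65. Service 225; fixed 194; total 419.
{B, C, D}: P→C 38, Q→D 40, R→B 50, S→C 65. Service 193; fixed 298; total 491.
{A, B, C}: service 186 + fixed 390 = 576
{A, B, C, D}: service 154 + fixed 494 = 648
No other subset beats 419.

Open B and C; minimum total cost 419.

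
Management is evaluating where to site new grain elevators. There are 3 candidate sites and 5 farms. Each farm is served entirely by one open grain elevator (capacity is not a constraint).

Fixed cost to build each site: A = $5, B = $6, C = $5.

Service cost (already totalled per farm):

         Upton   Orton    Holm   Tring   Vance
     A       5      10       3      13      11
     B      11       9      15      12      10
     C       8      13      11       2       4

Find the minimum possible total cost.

For any fixed open set, each farm goes to its cheapest open site; total = fixed + service.
{A, C}: Upton→A 5, Orton→A 10, Holm→A 3, Tring→C 2, Vance→C 4. Service 24; fixed 10; total 34.
{A, B, C}: service 23 + fixed 16 = 39
{C}: service 38 + fixed 5 = 43
{A}: service 42 + fixed 5 = 47
No other subset beats 34.

Minimum total cost: 34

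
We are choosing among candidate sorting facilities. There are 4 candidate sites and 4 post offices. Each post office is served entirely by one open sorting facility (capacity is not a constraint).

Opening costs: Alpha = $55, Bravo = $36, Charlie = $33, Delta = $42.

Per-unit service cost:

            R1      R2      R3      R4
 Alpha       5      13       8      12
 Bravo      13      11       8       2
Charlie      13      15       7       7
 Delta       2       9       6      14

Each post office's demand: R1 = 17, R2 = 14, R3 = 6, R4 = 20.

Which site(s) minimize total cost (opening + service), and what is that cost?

Open Bravo and Delta; minimum total cost 314.

For any fixed open set, each post office goes to its cheapest open site; total = fixed + service.
{Bravo, Delta}: R1→Delta 2·17=34, R2→Delta 9·14=126, R3→Delta 6·6=36, R4→Bravo 2·20=40. Service 236; fixed 78; total 314.
{Bravo, Charlie, Delta}: R1→Delta 2·17=34, R2→Delta 9·14=126, R3→Delta 6·6=36, R4→Bravo 2·20=40. Service 236; fixed 111; total 347.
{Alpha, Bravo, Delta}: service 236 + fixed 133 = 369
{Alpha, Bravo, Charlie, Delta}: service 236 + fixed 166 = 402
No other subset beats 314.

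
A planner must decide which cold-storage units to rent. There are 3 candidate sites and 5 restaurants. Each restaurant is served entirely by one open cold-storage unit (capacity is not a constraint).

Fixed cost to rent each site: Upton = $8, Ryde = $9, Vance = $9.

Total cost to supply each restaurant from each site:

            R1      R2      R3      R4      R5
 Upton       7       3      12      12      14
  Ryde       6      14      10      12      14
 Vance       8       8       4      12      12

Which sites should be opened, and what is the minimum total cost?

For any fixed open set, each restaurant goes to its cheapest open site; total = fixed + service.
{Vance}: R1→Vance 8, R2→Vance 8, R3→Vance 4, R4→Vance 12, R5→Vance 12. Service 44; fixed 9; total 53.
{Upton, Vance}: R1→Upton 7, R2→Upton 3, R3→Vance 4, R4→Upton 12, R5→Vance 12. Service 38; fixed 17; total 55.
{Upton}: service 48 + fixed 8 = 56
{Upton, Ryde, Vance}: service 37 + fixed 26 = 63
No other subset beats 53.

Open Vance only; minimum total cost 53.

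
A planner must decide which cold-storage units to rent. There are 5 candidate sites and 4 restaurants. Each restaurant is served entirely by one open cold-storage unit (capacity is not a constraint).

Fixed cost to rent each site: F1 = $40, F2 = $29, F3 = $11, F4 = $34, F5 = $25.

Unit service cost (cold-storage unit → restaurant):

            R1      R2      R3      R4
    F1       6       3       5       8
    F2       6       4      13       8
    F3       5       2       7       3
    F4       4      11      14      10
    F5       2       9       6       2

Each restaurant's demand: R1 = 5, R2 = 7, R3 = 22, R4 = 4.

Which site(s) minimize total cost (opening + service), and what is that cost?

For any fixed open set, each restaurant goes to its cheapest open site; total = fixed + service.
{F3, F5}: R1→F5 2·5=10, R2→F3 2·7=14, R3→F5 6·22=132, R4→F5 2·4=8. Service 164; fixed 36; total 200.
{F1, F3}: service 161 + fixed 51 = 212
{F1, F5}: service 149 + fixed 65 = 214
{F1, F2, F3, F4, F5}: service 142 + fixed 139 = 281
No other subset beats 200.

Open F3 and F5; minimum total cost 200.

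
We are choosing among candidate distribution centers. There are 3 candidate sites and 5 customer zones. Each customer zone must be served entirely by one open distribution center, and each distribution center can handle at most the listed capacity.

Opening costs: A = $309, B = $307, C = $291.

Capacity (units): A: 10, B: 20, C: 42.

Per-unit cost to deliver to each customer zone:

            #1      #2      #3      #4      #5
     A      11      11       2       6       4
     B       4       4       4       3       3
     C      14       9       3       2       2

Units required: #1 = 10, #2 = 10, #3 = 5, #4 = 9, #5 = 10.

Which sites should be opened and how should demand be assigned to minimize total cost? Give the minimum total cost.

Open {B, C}: #1→B 4·10=40, #2→B 4·10=40, #3→C 3·5=15, #4→C 2·9=18, #5→C 2·10=20.
Loads: B carries 20/20, C carries 24/42. Service 133; fixed 598; total 731.
Next best feasible plan costs 781.

Minimum total cost: 731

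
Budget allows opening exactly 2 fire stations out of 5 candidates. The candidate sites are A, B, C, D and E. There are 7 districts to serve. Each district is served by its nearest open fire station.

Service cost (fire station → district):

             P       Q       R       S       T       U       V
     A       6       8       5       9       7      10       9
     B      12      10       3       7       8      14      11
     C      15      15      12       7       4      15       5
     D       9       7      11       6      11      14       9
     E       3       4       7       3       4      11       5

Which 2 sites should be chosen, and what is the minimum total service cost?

Choose B and E; total service cost 33.

With exactly 2 open, each district uses its cheapest among the chosen.
{B, E}: P→E 3, Q→E 4, R→B 3, S→E 3, T→E 4, U→E 11, V→E 5. Service cost 33.
{A, E}: service cost 34
{C, E}: service cost 37
Among all 10 size-2 choices, {B, E} is lowest.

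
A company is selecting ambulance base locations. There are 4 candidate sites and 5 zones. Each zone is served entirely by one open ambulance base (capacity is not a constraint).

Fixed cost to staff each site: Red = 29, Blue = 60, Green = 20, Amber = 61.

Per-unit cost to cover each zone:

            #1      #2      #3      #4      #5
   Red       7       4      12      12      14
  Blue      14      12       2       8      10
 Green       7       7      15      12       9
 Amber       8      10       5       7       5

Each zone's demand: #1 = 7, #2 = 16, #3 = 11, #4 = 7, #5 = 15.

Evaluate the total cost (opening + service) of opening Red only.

Each zone is assigned to its cheapest site among the open ones.
{Red}: #1→Red 7·7=49, #2→Red 4·16=64, #3→Red 12·11=132, #4→Red 12·7=84, #5→Red 14·15=210. Service 539; fixed 29; total 568.

Total cost: 568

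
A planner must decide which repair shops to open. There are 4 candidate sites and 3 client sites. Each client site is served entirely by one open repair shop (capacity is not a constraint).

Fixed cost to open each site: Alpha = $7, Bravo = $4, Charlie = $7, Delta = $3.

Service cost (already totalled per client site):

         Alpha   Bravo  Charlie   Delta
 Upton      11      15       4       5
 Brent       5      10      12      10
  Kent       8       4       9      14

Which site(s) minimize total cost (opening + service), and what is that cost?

For any fixed open set, each client site goes to its cheapest open site; total = fixed + service.
{Bravo, Delta}: Upton→Delta 5, Brent→Bravo 10, Kent→Bravo 4. Service 19; fixed 7; total 26.
{Alpha, Bravo, Delta}: service 14 + fixed 14 = 28
{Alpha, Delta}: Upton→Delta 5, Brent→Alpha 5, Kent→Alpha 8. Service 18; fixed 10; total 28.
{Alpha, Bravo, Charlie, Delta}: Upton→Charlie 4, Brent→Alpha 5, Kent→Bravo 4. Service 13; fixed 21; total 34.
No other subset beats 26.

Open Bravo and Delta; minimum total cost 26.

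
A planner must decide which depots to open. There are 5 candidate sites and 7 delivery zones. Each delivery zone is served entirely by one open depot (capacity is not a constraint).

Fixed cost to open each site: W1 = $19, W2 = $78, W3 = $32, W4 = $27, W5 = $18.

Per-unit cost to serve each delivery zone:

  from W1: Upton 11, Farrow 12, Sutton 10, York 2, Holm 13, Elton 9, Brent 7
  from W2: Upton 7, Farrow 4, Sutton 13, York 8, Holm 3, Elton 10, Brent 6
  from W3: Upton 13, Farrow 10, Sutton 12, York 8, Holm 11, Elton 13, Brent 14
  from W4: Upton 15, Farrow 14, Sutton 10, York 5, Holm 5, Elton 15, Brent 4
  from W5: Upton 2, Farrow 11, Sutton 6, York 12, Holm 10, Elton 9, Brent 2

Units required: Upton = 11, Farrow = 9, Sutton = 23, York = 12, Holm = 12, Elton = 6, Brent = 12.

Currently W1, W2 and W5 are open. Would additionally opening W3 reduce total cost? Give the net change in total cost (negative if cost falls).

No — net change +32 (cost rises by 32).

Current service cost with {W1, W2, W5}: 334.
Adding W3: each delivery zone re-picks its cheapest; new service cost 334, saving 0.
Extra fixed cost: 32. Net change = 32 − 0 = 32.
(Totals: 449 → 481.)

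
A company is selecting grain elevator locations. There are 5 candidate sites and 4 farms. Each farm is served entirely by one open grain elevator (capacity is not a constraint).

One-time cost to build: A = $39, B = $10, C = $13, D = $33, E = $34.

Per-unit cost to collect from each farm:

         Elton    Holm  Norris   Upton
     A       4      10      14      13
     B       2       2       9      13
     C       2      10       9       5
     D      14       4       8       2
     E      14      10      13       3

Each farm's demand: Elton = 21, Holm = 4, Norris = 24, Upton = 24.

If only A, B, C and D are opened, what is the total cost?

Total cost: 385

Each farm is assigned to its cheapest site among the open ones.
{A, B, C, D}: Elton→B 2·21=42, Holm→B 2·4=8, Norris→D 8·24=192, Upton→D 2·24=48. Service 290; fixed 95; total 385.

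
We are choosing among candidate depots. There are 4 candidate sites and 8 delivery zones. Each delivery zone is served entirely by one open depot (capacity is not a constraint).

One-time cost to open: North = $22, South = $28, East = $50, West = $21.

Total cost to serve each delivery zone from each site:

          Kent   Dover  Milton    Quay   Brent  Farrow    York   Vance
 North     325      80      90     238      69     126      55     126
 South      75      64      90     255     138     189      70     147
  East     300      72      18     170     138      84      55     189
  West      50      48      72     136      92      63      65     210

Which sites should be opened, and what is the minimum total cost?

For any fixed open set, each delivery zone goes to its cheapest open site; total = fixed + service.
{North, East, West}: Kent→West 50, Dover→West 48, Milton→East 18, Quay→West 136, Brent→North 69, Farrow→West 63, York→North 55, Vance→North 126. Service 565; fixed 93; total 658.
{North, West}: Kent→West 50, Dover→West 48, Milton→West 72, Quay→West 136, Brent→North 69, Farrow→West 63, York→North 55, Vance→North 126. Service 619; fixed 43; total 662.
{North, South, East, West}: Kent→West 50, Dover→West 48, Milton→East 18, Quay→West 136, Brent→North 69, Farrow→West 63, York→North 55, Vance→North 126. Service 565; fixed 121; total 686.
{West}: service 736 + fixed 21 = 757
(All 15 nonempty subsets were checked; North, East and West is lowest.)

Open North, East and West; minimum total cost 658.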